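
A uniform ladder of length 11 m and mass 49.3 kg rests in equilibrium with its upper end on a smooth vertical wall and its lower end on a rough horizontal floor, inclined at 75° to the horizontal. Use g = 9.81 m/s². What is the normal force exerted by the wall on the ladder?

N_wall ≈ 64.8 N

Torques about the foot: N_wall · 11 sin 75° = 49.3×9.81×5.5 cos 75° → N_wall = 64.795 N.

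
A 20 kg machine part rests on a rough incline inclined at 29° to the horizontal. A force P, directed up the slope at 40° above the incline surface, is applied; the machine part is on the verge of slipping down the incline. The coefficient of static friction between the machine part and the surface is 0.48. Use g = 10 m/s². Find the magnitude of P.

On the verge of sliding down the incline, friction equals μN and acts up the slope.
Perpendicular: N + P sin 40° = W cos 29° = 174.9 N.
Along incline: P cos 40° + μN = W sin 29° with W sin 29° = 96.96 N.
Solving the pair for P and N: P = 28.41 N, N = 156.7 N (and f = μN = 75.2 N).

P ≈ 28.4 N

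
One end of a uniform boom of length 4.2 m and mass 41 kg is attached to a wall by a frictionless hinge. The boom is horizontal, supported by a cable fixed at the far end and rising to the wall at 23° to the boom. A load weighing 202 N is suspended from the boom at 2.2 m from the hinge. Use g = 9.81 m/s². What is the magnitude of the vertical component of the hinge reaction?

|H_y| ≈ 297 N

Take torques about the hinge: T sin 23° · 4.2 = 41×9.81×2.1 + 202×2.2 = 1289 N·m.
So T = 1289 / (0.3907 × 4.2) = 785.49 N.
ΣF_y = 0: H_y = (41×9.81 + 202) − T sin 23° = 604.21 − 306.91 = 297.3 N.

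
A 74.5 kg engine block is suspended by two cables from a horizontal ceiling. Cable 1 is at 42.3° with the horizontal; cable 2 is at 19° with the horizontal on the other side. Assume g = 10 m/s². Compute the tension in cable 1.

T_1 ≈ 803 N

Weight W = 74.5 × 10 = 745 N acts straight down.
Horizontal: T_1 cos 42.3° = T_2 cos 19°  →  T_2 = 0.7822 T_1.
Vertical: T_1 sin 42.3° + T_2 sin 19° = 745.
Substituting the horizontal relation into the vertical equation gives 0.9277 T_1 = 745, so T_1 = 803.1 N.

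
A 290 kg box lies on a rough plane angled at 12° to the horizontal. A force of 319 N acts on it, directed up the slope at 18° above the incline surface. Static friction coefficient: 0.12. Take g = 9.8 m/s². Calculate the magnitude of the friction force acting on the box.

Axes along / perpendicular to the incline. W sin 12° = 590.9 N down-slope; W cos 12° = 2780 N into the surface.
Perpendicular: N = W cos 12° − P sin 18° = 2780 − 98.58 = 2681 N.
Along incline: P cos 18° + f = W sin 12° (friction acts up-slope) → f = 590.9 − 303.4 = 287.5 N.
|f| = 287.5 N ≤ μN = 321.8 N, so the box is indeed static.

f ≈ 287 N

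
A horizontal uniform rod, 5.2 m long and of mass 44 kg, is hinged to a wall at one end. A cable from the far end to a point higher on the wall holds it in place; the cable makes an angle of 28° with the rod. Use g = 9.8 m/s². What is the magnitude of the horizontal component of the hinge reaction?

H_x ≈ 405 N

Take torques about the hinge: T sin 28° · 5.2 = 44×9.8×2.6 = 1121.1 N·m.
So T = 1121.1 / (0.4695 × 5.2) = 459.24 N.
ΣF_x = 0: H_x = T cos 28° = 405.48 N.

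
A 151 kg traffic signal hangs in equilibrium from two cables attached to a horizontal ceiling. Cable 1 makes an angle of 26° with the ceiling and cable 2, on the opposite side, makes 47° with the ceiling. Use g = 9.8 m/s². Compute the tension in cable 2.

T_2 ≈ 1390 N

Weight W = 151 × 9.8 = 1480 N acts straight down.
Horizontal: T_1 cos 26° = T_2 cos 47°  →  T_1 = 0.7588 T_2.
Vertical: T_1 sin 26° + T_2 sin 47° = 1480.
Substituting the horizontal relation into the vertical equation gives 1.064 T_2 = 1480, so T_2 = 1391 N.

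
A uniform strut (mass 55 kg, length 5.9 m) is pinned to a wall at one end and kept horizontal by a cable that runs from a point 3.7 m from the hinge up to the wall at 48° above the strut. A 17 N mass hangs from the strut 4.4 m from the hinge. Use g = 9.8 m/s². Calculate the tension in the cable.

T ≈ 605 N

Take torques about the hinge: T sin 48° · 3.7 = 55×9.8×2.95 + 17×4.4 = 1664.9 N·m.
So T = 1664.9 / (0.7431 × 3.7) = 605.48 N.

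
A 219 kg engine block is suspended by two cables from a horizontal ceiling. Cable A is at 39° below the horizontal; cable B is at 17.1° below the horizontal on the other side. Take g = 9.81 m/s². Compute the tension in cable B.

T_B ≈ 2010 N

Weight W = 219 × 9.81 = 2148 N acts straight down.
Horizontal: T_A cos 39° = T_B cos 17.1°  →  T_A = 1.23 T_B.
Vertical: T_A sin 39° + T_B sin 17.1° = 2148.
Substituting the horizontal relation into the vertical equation gives 1.068 T_B = 2148, so T_B = 2012 N.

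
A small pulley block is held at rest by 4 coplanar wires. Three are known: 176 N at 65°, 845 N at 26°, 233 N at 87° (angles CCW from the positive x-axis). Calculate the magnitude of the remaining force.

F ≈ 1140 N

Sum the known components: ΣF_x = 846.1 N, ΣF_y = 762.6 N.
For equilibrium the remaining force must supply (−ΣF_x, −ΣF_y) = (-846.1, -762.6) N.
Magnitude = √((-846.1)² + (-762.6)²) = 1139 N; direction = atan2(-762.6, -846.1) = 222.0°.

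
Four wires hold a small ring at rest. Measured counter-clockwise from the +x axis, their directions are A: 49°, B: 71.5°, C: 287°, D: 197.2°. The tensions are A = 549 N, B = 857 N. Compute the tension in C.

Resolve: ΣF_x = 549 cos 49° + 857 cos 71.5° + T_C cos 287° + T_D cos 197.2° = 0.
        ΣF_y = 549 sin 49° + 857 sin 71.5° + T_C sin 287° + T_D sin 197.2° = 0.
The known terms sum to (632.1, 1227) N, so 0.2924 T_C − 0.9553 T_D = -632.1 and -0.9563 T_C − 0.2957 T_D = -1227.
Solving simultaneously: T_C = 985.3 N, T_D = 963.2 N.

T_C ≈ 985 N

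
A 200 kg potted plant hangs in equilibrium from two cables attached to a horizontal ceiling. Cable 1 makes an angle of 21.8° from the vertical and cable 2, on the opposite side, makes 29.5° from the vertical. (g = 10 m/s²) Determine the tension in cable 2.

Angles from the horizontal: cable 1 is 90° − 21.8° = 68.2°, cable 2 is 90° − 29.5° = 60.5°.
Weight W = 200 × 10 = 2000 N acts straight down.
Horizontal: T_1 cos 68.2° = T_2 cos 60.5°  →  T_1 = 1.326 T_2.
Vertical: T_1 sin 68.2° + T_2 sin 60.5° = 2000.
Substituting the horizontal relation into the vertical equation gives 2.102 T_2 = 2000, so T_2 = 951.7 N.

T_2 ≈ 952 N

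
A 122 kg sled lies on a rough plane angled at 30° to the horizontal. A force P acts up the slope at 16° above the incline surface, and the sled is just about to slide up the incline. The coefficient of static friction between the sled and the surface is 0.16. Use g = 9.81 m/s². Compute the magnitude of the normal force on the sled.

On the verge of sliding up the incline, friction equals μN and acts down the slope.
Perpendicular: N + P sin 16° = W cos 30° = 1036 N.
Along incline: P cos 16° = W sin 30° + μN  with W sin 30° = 598.4 N.
Solving the pair for P and N: P = 760.2 N, N = 826.9 N (and f = μN = 132.3 N).

N ≈ 827 N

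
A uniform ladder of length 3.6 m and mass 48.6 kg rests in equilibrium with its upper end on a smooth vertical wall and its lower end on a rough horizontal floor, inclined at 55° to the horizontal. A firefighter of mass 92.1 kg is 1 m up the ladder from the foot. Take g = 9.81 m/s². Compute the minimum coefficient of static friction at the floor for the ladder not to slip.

μ_min ≈ 0.248

ΣF_y = 0: N_floor = 48.6×9.81 + 92.1×9.81 = 1380.3 N.
Torques about the foot: N_wall · 3.6 sin 55° = 48.6×9.81×1.8 cos 55° + 92.1×9.81×1 cos 55° → N_wall = 342.65 N.
ΣF_x = 0: f_floor = N_wall = 342.65 N.
μ_min = f_floor / N_floor = 342.65 / 1380.3 = 0.2482.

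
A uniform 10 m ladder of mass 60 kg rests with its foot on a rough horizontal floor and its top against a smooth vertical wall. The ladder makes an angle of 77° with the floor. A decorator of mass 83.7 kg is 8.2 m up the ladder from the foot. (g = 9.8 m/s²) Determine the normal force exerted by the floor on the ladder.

ΣF_y = 0: N_floor = 60×9.8 + 83.7×9.8 = 1408.3 N.

N_floor ≈ 1410 N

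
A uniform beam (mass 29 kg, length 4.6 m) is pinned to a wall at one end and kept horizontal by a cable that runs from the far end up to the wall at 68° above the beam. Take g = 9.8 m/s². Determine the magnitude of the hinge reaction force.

|H| ≈ 153 N

Take torques about the hinge: T sin 68° · 4.6 = 29×9.8×2.3 = 653.66 N·m.
So T = 653.66 / (0.9272 × 4.6) = 153.26 N.
ΣF_x = 0: H_x = T cos 68° = 57.412 N.
ΣF_y = 0: H_y = (29×9.8) − T sin 68° = 284.2 − 142.1 = 142.1 N.
|H| = √(H_x² + H_y²) = √((57.412)² + (142.1)²) = 153.26 N.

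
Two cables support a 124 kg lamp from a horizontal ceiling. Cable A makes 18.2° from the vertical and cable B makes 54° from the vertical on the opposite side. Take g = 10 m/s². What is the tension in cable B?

Angles from the horizontal: cable A is 90° − 18.2° = 71.8°, cable B is 90° − 54° = 36°.
Weight W = 124 × 10 = 1240 N acts straight down.
Horizontal: T_A cos 71.8° = T_B cos 36°  →  T_A = 2.59 T_B.
Vertical: T_A sin 71.8° + T_B sin 36° = 1240.
Substituting the horizontal relation into the vertical equation gives 3.048 T_B = 1240, so T_B = 406.8 N.

T_B ≈ 407 N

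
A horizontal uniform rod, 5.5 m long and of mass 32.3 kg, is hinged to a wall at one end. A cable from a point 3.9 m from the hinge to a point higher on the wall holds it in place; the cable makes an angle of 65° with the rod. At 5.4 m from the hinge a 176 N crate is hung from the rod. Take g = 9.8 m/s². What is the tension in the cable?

T ≈ 515 N

Take torques about the hinge: T sin 65° · 3.9 = 32.3×9.8×2.75 + 176×5.4 = 1820.9 N·m.
So T = 1820.9 / (0.9063 × 3.9) = 515.16 N.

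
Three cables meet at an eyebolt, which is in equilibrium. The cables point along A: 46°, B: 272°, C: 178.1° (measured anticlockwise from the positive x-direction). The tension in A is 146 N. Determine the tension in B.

T_B ≈ 109 N

Resolve: ΣF_x = 146 cos 46° + T_B cos 272° + T_C cos 178.1° = 0.
        ΣF_y = 146 sin 46° + T_B sin 272° + T_C sin 178.1° = 0.
The known terms sum to (101.4, 105) N, so 0.0349 T_B − 0.9995 T_C = -101.4 and -0.9994 T_B + 0.0332 T_C = -105.
Solving simultaneously: T_B = 108.6 N, T_C = 105.3 N.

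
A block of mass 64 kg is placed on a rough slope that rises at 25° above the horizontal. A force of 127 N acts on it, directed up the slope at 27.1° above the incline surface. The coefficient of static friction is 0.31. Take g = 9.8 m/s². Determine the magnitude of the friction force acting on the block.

f ≈ 152 N

Axes along / perpendicular to the incline. W sin 25° = 265.1 N down-slope; W cos 25° = 568.4 N into the surface.
Perpendicular: N = W cos 25° − P sin 27.1° = 568.4 − 57.85 = 510.6 N.
Along incline: P cos 27.1° + f = W sin 25° (friction acts up-slope) → f = 265.1 − 113.1 = 152 N.
|f| = 152 N ≤ μN = 158.3 N, so the block is indeed static.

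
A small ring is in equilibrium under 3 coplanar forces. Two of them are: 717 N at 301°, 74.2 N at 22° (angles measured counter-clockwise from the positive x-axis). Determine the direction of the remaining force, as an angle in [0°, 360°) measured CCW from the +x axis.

Sum the known components: ΣF_x = 438.1 N, ΣF_y = -586.8 N.
For equilibrium the remaining force must supply (−ΣF_x, −ΣF_y) = (-438.1, 586.8) N.
Magnitude = √((-438.1)² + (586.8)²) = 732.3 N; direction = atan2(586.8, -438.1) = 126.7°.

θ ≈ 127°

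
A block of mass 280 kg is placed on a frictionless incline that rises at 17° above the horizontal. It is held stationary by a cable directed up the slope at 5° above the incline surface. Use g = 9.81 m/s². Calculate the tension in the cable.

T ≈ 806 N

Take axes along and perpendicular to the incline. Weight components: W sin 17° = 803.1 N down-slope, W cos 17° = 2627 N into the surface.
Along incline: T cos 5° = W sin 17° → T = 806.2 N.
Perpendicular: N = W cos 17° − T sin 5° = 2557 N.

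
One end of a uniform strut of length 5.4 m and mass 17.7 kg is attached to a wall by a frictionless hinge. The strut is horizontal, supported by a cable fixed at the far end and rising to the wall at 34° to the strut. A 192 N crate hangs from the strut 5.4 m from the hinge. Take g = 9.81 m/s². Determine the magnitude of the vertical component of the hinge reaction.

|H_y| ≈ 86.8 N

Take torques about the hinge: T sin 34° · 5.4 = 17.7×9.81×2.7 + 192×5.4 = 1505.6 N·m.
So T = 1505.6 / (0.5592 × 5.4) = 498.61 N.
ΣF_y = 0: H_y = (17.7×9.81 + 192) − T sin 34° = 365.64 − 278.82 = 86.818 N.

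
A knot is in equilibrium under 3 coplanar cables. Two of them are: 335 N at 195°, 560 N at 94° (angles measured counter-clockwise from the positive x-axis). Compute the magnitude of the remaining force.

Sum the known components: ΣF_x = -362.6 N, ΣF_y = 471.9 N.
For equilibrium the remaining force must supply (−ΣF_x, −ΣF_y) = (362.6, -471.9) N.
Magnitude = √((362.6)² + (-471.9)²) = 595.2 N; direction = atan2(-471.9, 362.6) = 307.5°.

F ≈ 595 N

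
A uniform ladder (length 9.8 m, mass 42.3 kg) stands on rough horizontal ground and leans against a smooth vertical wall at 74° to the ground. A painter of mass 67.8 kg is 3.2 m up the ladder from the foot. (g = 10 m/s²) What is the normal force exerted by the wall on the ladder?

Torques about the foot: N_wall · 9.8 sin 74° = 42.3×10×4.9 cos 74° + 67.8×10×3.2 cos 74° → N_wall = 124.13 N.

N_wall ≈ 124 N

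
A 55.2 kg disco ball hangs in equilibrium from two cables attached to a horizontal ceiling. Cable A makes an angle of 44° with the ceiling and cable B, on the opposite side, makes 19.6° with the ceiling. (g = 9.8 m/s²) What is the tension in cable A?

Weight W = 55.2 × 9.8 = 541 N acts straight down.
Horizontal: T_A cos 44° = T_B cos 19.6°  →  T_B = 0.7636 T_A.
Vertical: T_A sin 44° + T_B sin 19.6° = 541.
Substituting the horizontal relation into the vertical equation gives 0.9508 T_A = 541, so T_A = 569 N.

T_A ≈ 569 N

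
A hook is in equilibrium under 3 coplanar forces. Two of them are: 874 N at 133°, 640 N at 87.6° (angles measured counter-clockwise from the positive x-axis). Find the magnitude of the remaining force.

Sum the known components: ΣF_x = -569.3 N, ΣF_y = 1279 N.
For equilibrium the remaining force must supply (−ΣF_x, −ΣF_y) = (569.3, -1279) N.
Magnitude = √((569.3)² + (-1279)²) = 1400 N; direction = atan2(-1279, 569.3) = 294.0°.

F ≈ 1400 N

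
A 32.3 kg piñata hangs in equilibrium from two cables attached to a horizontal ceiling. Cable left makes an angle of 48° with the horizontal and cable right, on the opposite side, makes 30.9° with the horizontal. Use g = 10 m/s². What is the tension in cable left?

Weight W = 32.3 × 10 = 323 N acts straight down.
Horizontal: T_left cos 48° = T_right cos 30.9°  →  T_right = 0.7798 T_left.
Vertical: T_left sin 48° + T_right sin 30.9° = 323.
Substituting the horizontal relation into the vertical equation gives 1.144 T_left = 323, so T_left = 282.4 N.

T_left ≈ 282 N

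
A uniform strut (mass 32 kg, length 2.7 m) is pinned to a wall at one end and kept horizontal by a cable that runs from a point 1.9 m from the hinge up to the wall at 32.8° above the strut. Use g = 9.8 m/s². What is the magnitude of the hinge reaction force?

|H| ≈ 357 N

Take torques about the hinge: T sin 32.8° · 1.9 = 32×9.8×1.35 = 423.36 N·m.
So T = 423.36 / (0.5417 × 1.9) = 411.33 N.
ΣF_x = 0: H_x = T cos 32.8° = 345.75 N.
ΣF_y = 0: H_y = (32×9.8) − T sin 32.8° = 313.6 − 222.82 = 90.779 N.
|H| = √(H_x² + H_y²) = √((345.75)² + (90.779)²) = 357.47 N.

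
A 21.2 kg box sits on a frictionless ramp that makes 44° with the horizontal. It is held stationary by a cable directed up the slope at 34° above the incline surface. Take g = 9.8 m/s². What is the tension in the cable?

Take axes along and perpendicular to the incline. Weight components: W sin 44° = 144.3 N down-slope, W cos 44° = 149.5 N into the surface.
Along incline: T cos 34° = W sin 44° → T = 174.1 N.
Perpendicular: N = W cos 44° − T sin 34° = 52.1 N.

T ≈ 174 N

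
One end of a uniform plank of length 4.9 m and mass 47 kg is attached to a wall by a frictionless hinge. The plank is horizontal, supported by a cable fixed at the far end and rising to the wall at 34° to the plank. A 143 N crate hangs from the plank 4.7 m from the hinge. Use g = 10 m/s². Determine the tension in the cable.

T ≈ 666 N

Take torques about the hinge: T sin 34° · 4.9 = 47×10×2.45 + 143×4.7 = 1823.6 N·m.
So T = 1823.6 / (0.5592 × 4.9) = 665.54 N.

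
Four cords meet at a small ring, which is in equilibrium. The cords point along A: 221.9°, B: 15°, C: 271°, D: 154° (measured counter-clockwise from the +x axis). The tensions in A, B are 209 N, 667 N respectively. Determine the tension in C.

T_C ≈ 274 N

Resolve: ΣF_x = 209 cos 221.9° + 667 cos 15° + T_C cos 271° + T_D cos 154° = 0.
        ΣF_y = 209 sin 221.9° + 667 sin 15° + T_C sin 271° + T_D sin 154° = 0.
The known terms sum to (488.7, 33.06) N, so 0.0175 T_C − 0.8988 T_D = -488.7 and -0.9998 T_C + 0.4384 T_D = -33.06.
Solving simultaneously: T_C = 273.8 N, T_D = 549.1 N.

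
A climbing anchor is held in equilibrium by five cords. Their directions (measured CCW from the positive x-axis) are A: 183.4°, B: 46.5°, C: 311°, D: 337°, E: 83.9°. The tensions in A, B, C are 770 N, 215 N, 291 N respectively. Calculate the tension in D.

Resolve: ΣF_x = 770 cos 183.4° + 215 cos 46.5° + 291 cos 311° + T_D cos 337° + T_E cos 83.9° = 0.
        ΣF_y = 770 sin 183.4° + 215 sin 46.5° + 291 sin 311° + T_D sin 337° + T_E sin 83.9° = 0.
The known terms sum to (-429.7, -109.3) N, so 0.9205 T_D + 0.1063 T_E = 429.7 and -0.3907 T_D + 0.9943 T_E = 109.3.
Solving simultaneously: T_D = 434.4 N, T_E = 280.7 N.

T_D ≈ 434 N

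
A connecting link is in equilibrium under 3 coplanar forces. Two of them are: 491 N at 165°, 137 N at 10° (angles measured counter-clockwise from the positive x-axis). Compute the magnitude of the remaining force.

Sum the known components: ΣF_x = -339.4 N, ΣF_y = 150.9 N.
For equilibrium the remaining force must supply (−ΣF_x, −ΣF_y) = (339.4, -150.9) N.
Magnitude = √((339.4)² + (-150.9)²) = 371.4 N; direction = atan2(-150.9, 339.4) = 336.0°.

F ≈ 371 N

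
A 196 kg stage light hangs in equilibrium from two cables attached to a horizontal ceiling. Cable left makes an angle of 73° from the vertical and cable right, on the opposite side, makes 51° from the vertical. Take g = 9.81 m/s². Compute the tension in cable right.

Angles from the horizontal: cable left is 90° − 73° = 17°, cable right is 90° − 51° = 39°.
Weight W = 196 × 9.81 = 1923 N acts straight down.
Horizontal: T_left cos 17° = T_right cos 39°  →  T_left = 0.8127 T_right.
Vertical: T_left sin 17° + T_right sin 39° = 1923.
Substituting the horizontal relation into the vertical equation gives 0.8669 T_right = 1923, so T_right = 2218 N.

T_right ≈ 2220 N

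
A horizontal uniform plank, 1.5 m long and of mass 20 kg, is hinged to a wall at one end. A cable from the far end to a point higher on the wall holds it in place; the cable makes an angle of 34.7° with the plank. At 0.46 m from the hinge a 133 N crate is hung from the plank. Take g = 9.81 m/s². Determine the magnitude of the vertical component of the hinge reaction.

Take torques about the hinge: T sin 34.7° · 1.5 = 20×9.81×0.75 + 133×0.46 = 208.33 N·m.
So T = 208.33 / (0.5693 × 1.5) = 243.97 N.
ΣF_y = 0: H_y = (20×9.81 + 133) − T sin 34.7° = 329.2 − 138.89 = 190.31 N.

|H_y| ≈ 190 N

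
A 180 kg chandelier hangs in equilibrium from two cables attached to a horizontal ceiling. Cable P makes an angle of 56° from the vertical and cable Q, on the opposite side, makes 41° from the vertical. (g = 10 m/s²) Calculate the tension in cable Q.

Angles from the horizontal: cable P is 90° − 56° = 34°, cable Q is 90° − 41° = 49°.
Weight W = 180 × 10 = 1800 N acts straight down.
Horizontal: T_P cos 34° = T_Q cos 49°  →  T_P = 0.7914 T_Q.
Vertical: T_P sin 34° + T_Q sin 49° = 1800.
Substituting the horizontal relation into the vertical equation gives 1.197 T_Q = 1800, so T_Q = 1503 N.

T_Q ≈ 1500 N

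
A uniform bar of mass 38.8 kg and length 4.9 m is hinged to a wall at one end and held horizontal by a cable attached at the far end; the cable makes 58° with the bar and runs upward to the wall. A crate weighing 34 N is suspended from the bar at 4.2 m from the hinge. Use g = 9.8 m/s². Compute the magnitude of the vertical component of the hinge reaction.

Take torques about the hinge: T sin 58° · 4.9 = 38.8×9.8×2.45 + 34×4.2 = 1074.4 N·m.
So T = 1074.4 / (0.8480 × 4.9) = 258.55 N.
ΣF_y = 0: H_y = (38.8×9.8 + 34) − T sin 58° = 414.24 − 219.26 = 194.98 N.

|H_y| ≈ 195 N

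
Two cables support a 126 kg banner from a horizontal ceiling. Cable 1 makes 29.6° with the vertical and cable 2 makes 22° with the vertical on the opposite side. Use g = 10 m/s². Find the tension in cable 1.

Angles from the horizontal: cable 1 is 90° − 29.6° = 60.4°, cable 2 is 90° − 22° = 68°.
Weight W = 126 × 10 = 1260 N acts straight down.
Horizontal: T_1 cos 60.4° = T_2 cos 68°  →  T_2 = 1.319 T_1.
Vertical: T_1 sin 60.4° + T_2 sin 68° = 1260.
Substituting the horizontal relation into the vertical equation gives 2.092 T_1 = 1260, so T_1 = 602.3 N.

T_1 ≈ 602 N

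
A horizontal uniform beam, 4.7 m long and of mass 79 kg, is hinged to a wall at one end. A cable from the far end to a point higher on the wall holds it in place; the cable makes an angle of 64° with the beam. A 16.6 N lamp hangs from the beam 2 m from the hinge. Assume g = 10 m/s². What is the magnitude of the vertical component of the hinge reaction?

|H_y| ≈ 405 N

Take torques about the hinge: T sin 64° · 4.7 = 79×10×2.35 + 16.6×2 = 1889.7 N·m.
So T = 1889.7 / (0.8988 × 4.7) = 447.34 N.
ΣF_y = 0: H_y = (79×10 + 16.6) − T sin 64° = 806.6 − 402.06 = 404.54 N.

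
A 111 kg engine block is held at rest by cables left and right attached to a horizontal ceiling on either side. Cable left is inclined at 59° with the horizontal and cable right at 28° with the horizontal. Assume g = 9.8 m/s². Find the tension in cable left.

Weight W = 111 × 9.8 = 1088 N acts straight down.
Horizontal: T_left cos 59° = T_right cos 28°  →  T_right = 0.5833 T_left.
Vertical: T_left sin 59° + T_right sin 28° = 1088.
Substituting the horizontal relation into the vertical equation gives 1.131 T_left = 1088, so T_left = 961.8 N.

T_left ≈ 962 N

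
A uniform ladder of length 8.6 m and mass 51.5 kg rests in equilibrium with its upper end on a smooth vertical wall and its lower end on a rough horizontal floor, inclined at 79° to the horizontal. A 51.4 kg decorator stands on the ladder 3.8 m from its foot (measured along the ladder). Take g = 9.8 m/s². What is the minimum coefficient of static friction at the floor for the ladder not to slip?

ΣF_y = 0: N_floor = 51.5×9.8 + 51.4×9.8 = 1008.4 N.
Torques about the foot: N_wall · 8.6 sin 79° = 51.5×9.8×4.3 cos 79° + 51.4×9.8×3.8 cos 79° → N_wall = 92.316 N.
ΣF_x = 0: f_floor = N_wall = 92.316 N.
μ_min = f_floor / N_floor = 92.316 / 1008.4 = 0.09155.

μ_min ≈ 0.0915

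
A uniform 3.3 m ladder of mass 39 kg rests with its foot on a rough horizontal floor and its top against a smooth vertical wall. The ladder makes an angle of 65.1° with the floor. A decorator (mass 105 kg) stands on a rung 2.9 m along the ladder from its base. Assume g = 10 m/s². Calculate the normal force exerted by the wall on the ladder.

N_wall ≈ 519 N

Torques about the foot: N_wall · 3.3 sin 65.1° = 39×10×1.65 cos 65.1° + 105×10×2.9 cos 65.1° → N_wall = 518.83 N.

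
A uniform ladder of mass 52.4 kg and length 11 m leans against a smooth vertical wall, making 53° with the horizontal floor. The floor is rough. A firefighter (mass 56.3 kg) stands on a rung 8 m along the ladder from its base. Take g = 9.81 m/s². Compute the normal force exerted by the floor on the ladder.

ΣF_y = 0: N_floor = 52.4×9.81 + 56.3×9.81 = 1066.3 N.

N_floor ≈ 1070 N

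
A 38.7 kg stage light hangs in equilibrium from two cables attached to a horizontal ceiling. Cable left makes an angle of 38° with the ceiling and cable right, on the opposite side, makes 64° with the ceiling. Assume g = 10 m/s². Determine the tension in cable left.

T_left ≈ 173 N

Weight W = 38.7 × 10 = 387 N acts straight down.
Horizontal: T_left cos 38° = T_right cos 64°  →  T_right = 1.798 T_left.
Vertical: T_left sin 38° + T_right sin 64° = 387.
Substituting the horizontal relation into the vertical equation gives 2.231 T_left = 387, so T_left = 173.4 N.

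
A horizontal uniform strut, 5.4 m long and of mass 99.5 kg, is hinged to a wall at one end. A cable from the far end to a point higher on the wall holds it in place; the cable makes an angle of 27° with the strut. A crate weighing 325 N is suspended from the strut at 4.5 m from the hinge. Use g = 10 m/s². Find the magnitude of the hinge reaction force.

|H| ≈ 1610 N

Take torques about the hinge: T sin 27° · 5.4 = 99.5×10×2.7 + 325×4.5 = 4149 N·m.
So T = 4149 / (0.4540 × 5.4) = 1692.4 N.
ΣF_x = 0: H_x = T cos 27° = 1507.9 N.
ΣF_y = 0: H_y = (99.5×10 + 325) − T sin 27° = 1320 − 768.33 = 551.67 N.
|H| = √(H_x² + H_y²) = √((1507.9)² + (551.67)²) = 1605.7 N.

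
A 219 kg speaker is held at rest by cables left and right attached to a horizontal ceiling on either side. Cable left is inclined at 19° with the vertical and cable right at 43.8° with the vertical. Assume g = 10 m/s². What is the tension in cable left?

T_left ≈ 1700 N

Angles from the horizontal: cable left is 90° − 19° = 71°, cable right is 90° − 43.8° = 46.2°.
Weight W = 219 × 10 = 2190 N acts straight down.
Horizontal: T_left cos 71° = T_right cos 46.2°  →  T_right = 0.4704 T_left.
Vertical: T_left sin 71° + T_right sin 46.2° = 2190.
Substituting the horizontal relation into the vertical equation gives 1.285 T_left = 2190, so T_left = 1704 N.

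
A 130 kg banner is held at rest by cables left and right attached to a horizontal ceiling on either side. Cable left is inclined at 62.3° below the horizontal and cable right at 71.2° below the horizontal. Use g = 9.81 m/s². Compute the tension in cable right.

T_right ≈ 817 N

Weight W = 130 × 9.81 = 1275 N acts straight down.
Horizontal: T_left cos 62.3° = T_right cos 71.2°  →  T_left = 0.6933 T_right.
Vertical: T_left sin 62.3° + T_right sin 71.2° = 1275.
Substituting the horizontal relation into the vertical equation gives 1.56 T_right = 1275, so T_right = 817.3 N.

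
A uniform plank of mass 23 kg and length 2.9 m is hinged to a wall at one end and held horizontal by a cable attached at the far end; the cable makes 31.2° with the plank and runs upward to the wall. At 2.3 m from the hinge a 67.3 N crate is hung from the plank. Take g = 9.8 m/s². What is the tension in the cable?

Take torques about the hinge: T sin 31.2° · 2.9 = 23×9.8×1.45 + 67.3×2.3 = 481.62 N·m.
So T = 481.62 / (0.5180 × 2.9) = 320.59 N.

T ≈ 321 N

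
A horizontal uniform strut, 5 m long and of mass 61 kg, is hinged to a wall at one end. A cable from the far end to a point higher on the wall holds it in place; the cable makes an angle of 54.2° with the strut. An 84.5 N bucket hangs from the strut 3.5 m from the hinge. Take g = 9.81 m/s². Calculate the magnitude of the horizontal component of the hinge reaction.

Take torques about the hinge: T sin 54.2° · 5 = 61×9.81×2.5 + 84.5×3.5 = 1791.8 N·m.
So T = 1791.8 / (0.8111 × 5) = 441.83 N.
ΣF_x = 0: H_x = T cos 54.2° = 258.45 N.

H_x ≈ 258 N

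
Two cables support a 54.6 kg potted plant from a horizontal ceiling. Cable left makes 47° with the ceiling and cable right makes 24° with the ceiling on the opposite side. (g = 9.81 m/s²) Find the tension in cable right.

Weight W = 54.6 × 9.81 = 535.6 N acts straight down.
Horizontal: T_left cos 47° = T_right cos 24°  →  T_left = 1.34 T_right.
Vertical: T_left sin 47° + T_right sin 24° = 535.6.
Substituting the horizontal relation into the vertical equation gives 1.386 T_right = 535.6, so T_right = 386.3 N.

T_right ≈ 386 N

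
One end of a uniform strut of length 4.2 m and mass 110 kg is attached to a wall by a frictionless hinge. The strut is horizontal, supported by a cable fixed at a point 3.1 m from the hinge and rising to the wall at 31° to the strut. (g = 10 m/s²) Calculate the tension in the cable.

T ≈ 1450 N

Take torques about the hinge: T sin 31° · 3.1 = 110×10×2.1 = 2310 N·m.
So T = 2310 / (0.5150 × 3.1) = 1446.8 N.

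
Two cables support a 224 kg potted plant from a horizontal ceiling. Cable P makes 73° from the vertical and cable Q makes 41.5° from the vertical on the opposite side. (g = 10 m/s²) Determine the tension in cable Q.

T_Q ≈ 2350 N

Angles from the horizontal: cable P is 90° − 73° = 17°, cable Q is 90° − 41.5° = 48.5°.
Weight W = 224 × 10 = 2240 N acts straight down.
Horizontal: T_P cos 17° = T_Q cos 48.5°  →  T_P = 0.6929 T_Q.
Vertical: T_P sin 17° + T_Q sin 48.5° = 2240.
Substituting the horizontal relation into the vertical equation gives 0.9515 T_Q = 2240, so T_Q = 2354 N.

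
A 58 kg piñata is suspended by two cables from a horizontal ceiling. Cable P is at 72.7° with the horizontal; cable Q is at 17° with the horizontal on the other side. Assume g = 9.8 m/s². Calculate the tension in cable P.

T_P ≈ 544 N

Weight W = 58 × 9.8 = 568.4 N acts straight down.
Horizontal: T_P cos 72.7° = T_Q cos 17°  →  T_Q = 0.311 T_P.
Vertical: T_P sin 72.7° + T_Q sin 17° = 568.4.
Substituting the horizontal relation into the vertical equation gives 1.046 T_P = 568.4, so T_P = 543.6 N.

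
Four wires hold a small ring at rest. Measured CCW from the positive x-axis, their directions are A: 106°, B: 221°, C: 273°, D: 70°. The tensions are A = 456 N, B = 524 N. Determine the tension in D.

Resolve: ΣF_x = 456 cos 106° + 524 cos 221° + T_C cos 273° + T_D cos 70° = 0.
        ΣF_y = 456 sin 106° + 524 sin 221° + T_C sin 273° + T_D sin 70° = 0.
The known terms sum to (-521.2, 94.56) N, so 0.0523 T_C + 0.3420 T_D = 521.2 and -0.9986 T_C + 0.9397 T_D = -94.56.
Solving simultaneously: T_C = 1336 N, T_D = 1319 N.

T_D ≈ 1320 N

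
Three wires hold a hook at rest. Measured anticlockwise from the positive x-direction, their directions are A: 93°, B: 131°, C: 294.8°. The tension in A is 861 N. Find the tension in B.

T_B ≈ 1150 N

Resolve: ΣF_x = 861 cos 93° + T_B cos 131° + T_C cos 294.8° = 0.
        ΣF_y = 861 sin 93° + T_B sin 131° + T_C sin 294.8° = 0.
The known terms sum to (-45.06, 859.8) N, so -0.6561 T_B + 0.4195 T_C = 45.06 and 0.7547 T_B − 0.9078 T_C = -859.8.
Solving simultaneously: T_B = 1146 N, T_C = 1900 N.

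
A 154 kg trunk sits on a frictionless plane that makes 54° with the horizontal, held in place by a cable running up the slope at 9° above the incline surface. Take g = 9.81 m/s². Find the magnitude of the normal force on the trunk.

N ≈ 694 N

Take axes along and perpendicular to the incline. Weight components: W sin 54° = 1222 N down-slope, W cos 54° = 888 N into the surface.
Along incline: T cos 9° = W sin 54° → T = 1237 N.
Perpendicular: N = W cos 54° − T sin 9° = 694.4 N.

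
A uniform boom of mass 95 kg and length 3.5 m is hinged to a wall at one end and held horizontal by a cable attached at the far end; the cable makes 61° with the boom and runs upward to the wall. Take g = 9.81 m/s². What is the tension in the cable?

Take torques about the hinge: T sin 61° · 3.5 = 95×9.81×1.75 = 1630.9 N·m.
So T = 1630.9 / (0.8746 × 3.5) = 532.77 N.

T ≈ 533 N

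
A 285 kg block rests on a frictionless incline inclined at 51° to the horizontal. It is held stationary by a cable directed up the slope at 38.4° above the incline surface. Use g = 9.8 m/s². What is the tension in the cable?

Take axes along and perpendicular to the incline. Weight components: W sin 51° = 2171 N down-slope, W cos 51° = 1758 N into the surface.
Along incline: T cos 38.4° = W sin 51° → T = 2770 N.
Perpendicular: N = W cos 51° − T sin 38.4° = 37.32 N.

T ≈ 2770 N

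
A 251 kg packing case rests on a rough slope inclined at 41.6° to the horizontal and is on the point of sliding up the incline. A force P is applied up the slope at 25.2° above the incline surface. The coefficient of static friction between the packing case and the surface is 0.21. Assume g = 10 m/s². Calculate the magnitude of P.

P ≈ 2070 N

On the verge of sliding up the incline, friction equals μN and acts down the slope.
Perpendicular: N + P sin 25.2° = W cos 41.6° = 1877 N.
Along incline: P cos 25.2° = W sin 41.6° + μN  with W sin 41.6° = 1666 N.
Solving the pair for P and N: P = 2073 N, N = 994.5 N (and f = μN = 208.8 N).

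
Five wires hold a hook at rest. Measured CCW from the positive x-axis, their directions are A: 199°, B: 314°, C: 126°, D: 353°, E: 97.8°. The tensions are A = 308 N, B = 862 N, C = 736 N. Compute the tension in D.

T_D ≈ 146 N

Resolve: ΣF_x = 308 cos 199° + 862 cos 314° + 736 cos 126° + T_D cos 353° + T_E cos 97.8° = 0.
        ΣF_y = 308 sin 199° + 862 sin 314° + 736 sin 126° + T_D sin 353° + T_E sin 97.8° = 0.
The known terms sum to (-125, -124.9) N, so 0.9925 T_D − 0.1357 T_E = 125 and -0.1219 T_D + 0.9907 T_E = 124.9.
Solving simultaneously: T_D = 145.7 N, T_E = 144 N.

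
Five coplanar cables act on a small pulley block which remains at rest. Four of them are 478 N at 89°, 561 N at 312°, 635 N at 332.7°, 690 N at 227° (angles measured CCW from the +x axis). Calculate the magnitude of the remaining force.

F ≈ 876 N

Sum the known components: ΣF_x = 477.4 N, ΣF_y = -734.9 N.
For equilibrium the remaining force must supply (−ΣF_x, −ΣF_y) = (-477.4, 734.9) N.
Magnitude = √((-477.4)² + (734.9)²) = 876.3 N; direction = atan2(734.9, -477.4) = 123.0°.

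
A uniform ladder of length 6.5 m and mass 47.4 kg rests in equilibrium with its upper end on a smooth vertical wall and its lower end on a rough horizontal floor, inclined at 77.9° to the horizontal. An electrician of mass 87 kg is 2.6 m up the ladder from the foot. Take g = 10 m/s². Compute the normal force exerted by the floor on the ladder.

N_floor ≈ 1340 N

ΣF_y = 0: N_floor = 47.4×10 + 87×10 = 1344 N.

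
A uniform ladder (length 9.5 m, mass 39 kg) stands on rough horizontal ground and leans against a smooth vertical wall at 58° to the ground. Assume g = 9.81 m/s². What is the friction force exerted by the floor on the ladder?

Torques about the foot: N_wall · 9.5 sin 58° = 39×9.81×4.75 cos 58° → N_wall = 119.53 N.
ΣF_x = 0: f_floor = N_wall = 119.53 N.

f ≈ 120 N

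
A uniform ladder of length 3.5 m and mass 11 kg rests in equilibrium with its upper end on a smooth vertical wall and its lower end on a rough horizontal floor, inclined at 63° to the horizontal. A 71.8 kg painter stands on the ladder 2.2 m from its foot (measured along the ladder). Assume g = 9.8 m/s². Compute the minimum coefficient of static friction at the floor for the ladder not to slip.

μ_min ≈ 0.312

ΣF_y = 0: N_floor = 11×9.8 + 71.8×9.8 = 811.44 N.
Torques about the foot: N_wall · 3.5 sin 63° = 11×9.8×1.75 cos 63° + 71.8×9.8×2.2 cos 63° → N_wall = 252.82 N.
ΣF_x = 0: f_floor = N_wall = 252.82 N.
μ_min = f_floor / N_floor = 252.82 / 811.44 = 0.3116.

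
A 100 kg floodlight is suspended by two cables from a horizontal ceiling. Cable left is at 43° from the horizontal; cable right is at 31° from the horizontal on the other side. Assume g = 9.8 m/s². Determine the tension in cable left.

T_left ≈ 874 N

Weight W = 100 × 9.8 = 980 N acts straight down.
Horizontal: T_left cos 43° = T_right cos 31°  →  T_right = 0.8532 T_left.
Vertical: T_left sin 43° + T_right sin 31° = 980.
Substituting the horizontal relation into the vertical equation gives 1.121 T_left = 980, so T_left = 873.9 N.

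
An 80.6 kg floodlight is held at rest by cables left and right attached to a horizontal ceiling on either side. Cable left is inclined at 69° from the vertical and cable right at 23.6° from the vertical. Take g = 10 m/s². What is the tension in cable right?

T_right ≈ 753 N

Angles from the horizontal: cable left is 90° − 69° = 21°, cable right is 90° − 23.6° = 66.4°.
Weight W = 80.6 × 10 = 806 N acts straight down.
Horizontal: T_left cos 21° = T_right cos 66.4°  →  T_left = 0.4288 T_right.
Vertical: T_left sin 21° + T_right sin 66.4° = 806.
Substituting the horizontal relation into the vertical equation gives 1.07 T_right = 806, so T_right = 753.2 N.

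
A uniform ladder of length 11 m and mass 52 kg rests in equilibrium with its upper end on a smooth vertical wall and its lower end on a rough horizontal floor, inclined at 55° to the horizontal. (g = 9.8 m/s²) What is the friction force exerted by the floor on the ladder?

Torques about the foot: N_wall · 11 sin 55° = 52×9.8×5.5 cos 55° → N_wall = 178.41 N.
ΣF_x = 0: f_floor = N_wall = 178.41 N.

f ≈ 178 N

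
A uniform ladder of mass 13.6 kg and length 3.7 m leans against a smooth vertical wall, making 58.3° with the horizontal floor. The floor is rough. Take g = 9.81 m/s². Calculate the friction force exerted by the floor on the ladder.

Torques about the foot: N_wall · 3.7 sin 58.3° = 13.6×9.81×1.85 cos 58.3° → N_wall = 41.2 N.
ΣF_x = 0: f_floor = N_wall = 41.2 N.

f ≈ 41.2 N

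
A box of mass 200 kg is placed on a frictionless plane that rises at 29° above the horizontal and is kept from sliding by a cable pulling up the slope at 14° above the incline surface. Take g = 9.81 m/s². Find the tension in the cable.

Take axes along and perpendicular to the incline. Weight components: W sin 29° = 951.2 N down-slope, W cos 29° = 1716 N into the surface.
Along incline: T cos 14° = W sin 29° → T = 980.3 N.
Perpendicular: N = W cos 29° − T sin 14° = 1479 N.

T ≈ 980 N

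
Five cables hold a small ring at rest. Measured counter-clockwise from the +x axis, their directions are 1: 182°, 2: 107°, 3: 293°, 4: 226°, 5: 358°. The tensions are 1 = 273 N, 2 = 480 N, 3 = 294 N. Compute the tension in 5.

Resolve: ΣF_x = 273 cos 182° + 480 cos 107° + 294 cos 293° + T_4 cos 226° + T_5 cos 358° = 0.
        ΣF_y = 273 sin 182° + 480 sin 107° + 294 sin 293° + T_4 sin 226° + T_5 sin 358° = 0.
The known terms sum to (-298.3, 178.9) N, so -0.6947 T_4 + 0.9994 T_5 = 298.3 and -0.7193 T_4 − 0.0349 T_5 = -178.9.
Solving simultaneously: T_4 = 226.5 N, T_5 = 455.9 N.

T_5 ≈ 456 N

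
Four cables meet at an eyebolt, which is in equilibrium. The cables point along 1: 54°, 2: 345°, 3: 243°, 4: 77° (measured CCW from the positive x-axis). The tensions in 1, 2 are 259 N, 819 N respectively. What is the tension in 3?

Resolve: ΣF_x = 259 cos 54° + 819 cos 345° + T_3 cos 243° + T_4 cos 77° = 0.
        ΣF_y = 259 sin 54° + 819 sin 345° + T_3 sin 243° + T_4 sin 77° = 0.
The known terms sum to (943.3, -2.437) N, so -0.4540 T_3 + 0.2250 T_4 = -943.3 and -0.8910 T_3 + 0.9744 T_4 = 2.437.
Solving simultaneously: T_3 = 3802 N, T_4 = 3479 N.

T_3 ≈ 3800 N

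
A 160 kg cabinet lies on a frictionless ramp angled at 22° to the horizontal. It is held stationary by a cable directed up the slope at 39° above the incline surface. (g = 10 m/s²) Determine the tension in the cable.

Take axes along and perpendicular to the incline. Weight components: W sin 22° = 599.4 N down-slope, W cos 22° = 1483 N into the surface.
Along incline: T cos 39° = W sin 22° → T = 771.2 N.
Perpendicular: N = W cos 22° − T sin 39° = 998.1 N.

T ≈ 771 N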